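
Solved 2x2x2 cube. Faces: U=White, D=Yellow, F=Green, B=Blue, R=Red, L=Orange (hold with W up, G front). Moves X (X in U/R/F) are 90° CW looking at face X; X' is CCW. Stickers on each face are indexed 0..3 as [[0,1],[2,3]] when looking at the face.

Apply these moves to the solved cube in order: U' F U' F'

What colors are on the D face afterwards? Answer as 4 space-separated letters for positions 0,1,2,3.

Answer: R Y Y Y

Derivation:
After move 1 (U'): U=WWWW F=OOGG R=GGRR B=RRBB L=BBOO
After move 2 (F): F=GOGO U=WWOB R=WGWR D=RGYY L=BYOY
After move 3 (U'): U=WBWO F=BYGO R=GOWR B=WGBB L=RROY
After move 4 (F'): F=YOBG U=WBGW R=GORR D=RYYY L=ROOW
Query: D face = RYYY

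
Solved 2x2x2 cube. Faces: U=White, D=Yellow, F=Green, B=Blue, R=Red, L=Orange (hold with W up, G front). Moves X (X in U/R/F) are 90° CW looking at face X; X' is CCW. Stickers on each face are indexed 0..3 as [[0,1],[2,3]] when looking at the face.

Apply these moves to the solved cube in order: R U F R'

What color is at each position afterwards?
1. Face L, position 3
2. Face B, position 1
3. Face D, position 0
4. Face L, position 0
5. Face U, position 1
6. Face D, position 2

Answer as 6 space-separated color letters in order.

Answer: B O R G W Y

Derivation:
After move 1 (R): R=RRRR U=WGWG F=GYGY D=YBYB B=WBWB
After move 2 (U): U=WWGG F=RRGY R=WBRR B=OOWB L=GYOO
After move 3 (F): F=GRYR U=WWOY R=GBGR D=RWYB L=GYOB
After move 4 (R'): R=BRGG U=WWOO F=GWYY D=RRYR B=BOWB
Query 1: L[3] = B
Query 2: B[1] = O
Query 3: D[0] = R
Query 4: L[0] = G
Query 5: U[1] = W
Query 6: D[2] = Y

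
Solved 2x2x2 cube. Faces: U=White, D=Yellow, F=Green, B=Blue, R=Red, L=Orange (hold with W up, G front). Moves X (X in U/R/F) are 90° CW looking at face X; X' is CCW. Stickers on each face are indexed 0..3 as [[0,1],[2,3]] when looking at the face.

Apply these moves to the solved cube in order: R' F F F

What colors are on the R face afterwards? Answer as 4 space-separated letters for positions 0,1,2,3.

After move 1 (R'): R=RRRR U=WBWB F=GWGW D=YGYG B=YBYB
After move 2 (F): F=GGWW U=WBOO R=WRBR D=RRYG L=OYOG
After move 3 (F): F=WGWG U=WBGY R=OROR D=BWYG L=OROR
After move 4 (F): F=WWGG U=WBRR R=GRYR D=OOYG L=OBOW
Query: R face = GRYR

Answer: G R Y R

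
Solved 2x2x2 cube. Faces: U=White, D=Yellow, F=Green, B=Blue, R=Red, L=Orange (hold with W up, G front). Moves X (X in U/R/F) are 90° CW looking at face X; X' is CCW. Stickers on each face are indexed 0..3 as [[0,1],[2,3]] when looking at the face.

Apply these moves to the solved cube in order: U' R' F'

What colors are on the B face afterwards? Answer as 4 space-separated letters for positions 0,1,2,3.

Answer: Y R Y B

Derivation:
After move 1 (U'): U=WWWW F=OOGG R=GGRR B=RRBB L=BBOO
After move 2 (R'): R=GRGR U=WBWR F=OWGW D=YOYG B=YRYB
After move 3 (F'): F=WWOG U=WBGG R=ORYR D=BOYG L=BROW
Query: B face = YRYB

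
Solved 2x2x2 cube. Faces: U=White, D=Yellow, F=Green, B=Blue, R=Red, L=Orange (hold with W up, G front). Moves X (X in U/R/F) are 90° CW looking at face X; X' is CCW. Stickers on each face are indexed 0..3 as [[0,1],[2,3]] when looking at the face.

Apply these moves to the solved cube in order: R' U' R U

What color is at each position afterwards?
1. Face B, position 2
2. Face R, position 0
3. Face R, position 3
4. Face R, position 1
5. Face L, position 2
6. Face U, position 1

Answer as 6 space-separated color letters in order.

After move 1 (R'): R=RRRR U=WBWB F=GWGW D=YGYG B=YBYB
After move 2 (U'): U=BBWW F=OOGW R=GWRR B=RRYB L=YBOO
After move 3 (R): R=RGRW U=BOWW F=OGGG D=YYYR B=WRBB
After move 4 (U): U=WBWO F=RGGG R=WRRW B=YBBB L=OGOO
Query 1: B[2] = B
Query 2: R[0] = W
Query 3: R[3] = W
Query 4: R[1] = R
Query 5: L[2] = O
Query 6: U[1] = B

Answer: B W W R O B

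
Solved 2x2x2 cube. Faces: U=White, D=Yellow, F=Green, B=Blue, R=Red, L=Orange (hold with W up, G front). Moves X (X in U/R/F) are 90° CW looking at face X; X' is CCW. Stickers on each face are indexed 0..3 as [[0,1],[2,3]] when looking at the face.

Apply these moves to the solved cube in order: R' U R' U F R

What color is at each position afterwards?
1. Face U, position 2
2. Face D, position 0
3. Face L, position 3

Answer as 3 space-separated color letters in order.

Answer: O Y R

Derivation:
After move 1 (R'): R=RRRR U=WBWB F=GWGW D=YGYG B=YBYB
After move 2 (U): U=WWBB F=RRGW R=YBRR B=OOYB L=GWOO
After move 3 (R'): R=BRYR U=WYBO F=RWGB D=YRYW B=GOGB
After move 4 (U): U=BWOY F=BRGB R=GOYR B=GWGB L=RWOO
After move 5 (F): F=GBBR U=BWOW R=OOYR D=YGYW L=RYOR
After move 6 (R): R=YORO U=BBOR F=GGBW D=YGYG B=WWWB
Query 1: U[2] = O
Query 2: D[0] = Y
Query 3: L[3] = R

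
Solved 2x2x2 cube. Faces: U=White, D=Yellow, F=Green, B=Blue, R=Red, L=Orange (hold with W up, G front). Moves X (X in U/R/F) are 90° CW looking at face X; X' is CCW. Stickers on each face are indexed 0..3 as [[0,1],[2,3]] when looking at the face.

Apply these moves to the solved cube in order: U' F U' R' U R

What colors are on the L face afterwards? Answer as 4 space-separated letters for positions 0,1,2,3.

Answer: B B O Y

Derivation:
After move 1 (U'): U=WWWW F=OOGG R=GGRR B=RRBB L=BBOO
After move 2 (F): F=GOGO U=WWOB R=WGWR D=RGYY L=BYOY
After move 3 (U'): U=WBWO F=BYGO R=GOWR B=WGBB L=RROY
After move 4 (R'): R=ORGW U=WBWW F=BBGO D=RYYO B=YGGB
After move 5 (U): U=WWWB F=ORGO R=YGGW B=RRGB L=BBOY
After move 6 (R): R=GYWG U=WRWO F=OYGO D=RGYR B=BRWB
Query: L face = BBOY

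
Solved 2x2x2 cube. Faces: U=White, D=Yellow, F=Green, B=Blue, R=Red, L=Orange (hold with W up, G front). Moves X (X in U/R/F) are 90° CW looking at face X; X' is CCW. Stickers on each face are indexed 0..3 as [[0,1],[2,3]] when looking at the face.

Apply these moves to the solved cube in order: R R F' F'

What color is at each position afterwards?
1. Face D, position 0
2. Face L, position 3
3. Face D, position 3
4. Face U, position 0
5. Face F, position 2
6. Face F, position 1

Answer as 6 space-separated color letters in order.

After move 1 (R): R=RRRR U=WGWG F=GYGY D=YBYB B=WBWB
After move 2 (R): R=RRRR U=WYWY F=GBGB D=YWYW B=GBGB
After move 3 (F'): F=BBGG U=WYRR R=WRYR D=OOYW L=OYOW
After move 4 (F'): F=BGBG U=WYWY R=OROR D=YWYW L=OROR
Query 1: D[0] = Y
Query 2: L[3] = R
Query 3: D[3] = W
Query 4: U[0] = W
Query 5: F[2] = B
Query 6: F[1] = G

Answer: Y R W W B G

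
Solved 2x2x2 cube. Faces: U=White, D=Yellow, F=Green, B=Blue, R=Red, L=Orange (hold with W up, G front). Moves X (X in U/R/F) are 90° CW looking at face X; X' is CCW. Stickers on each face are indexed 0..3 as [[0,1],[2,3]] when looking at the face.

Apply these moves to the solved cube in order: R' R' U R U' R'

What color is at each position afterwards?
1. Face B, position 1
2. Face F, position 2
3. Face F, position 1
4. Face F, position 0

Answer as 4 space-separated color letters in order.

Answer: G G B G

Derivation:
After move 1 (R'): R=RRRR U=WBWB F=GWGW D=YGYG B=YBYB
After move 2 (R'): R=RRRR U=WYWY F=GBGB D=YWYW B=GBGB
After move 3 (U): U=WWYY F=RRGB R=GBRR B=OOGB L=GBOO
After move 4 (R): R=RGRB U=WRYB F=RWGW D=YGYO B=YOWB
After move 5 (U'): U=RBWY F=GBGW R=RWRB B=RGWB L=YOOO
After move 6 (R'): R=WBRR U=RWWR F=GBGY D=YBYW B=OGGB
Query 1: B[1] = G
Query 2: F[2] = G
Query 3: F[1] = B
Query 4: F[0] = G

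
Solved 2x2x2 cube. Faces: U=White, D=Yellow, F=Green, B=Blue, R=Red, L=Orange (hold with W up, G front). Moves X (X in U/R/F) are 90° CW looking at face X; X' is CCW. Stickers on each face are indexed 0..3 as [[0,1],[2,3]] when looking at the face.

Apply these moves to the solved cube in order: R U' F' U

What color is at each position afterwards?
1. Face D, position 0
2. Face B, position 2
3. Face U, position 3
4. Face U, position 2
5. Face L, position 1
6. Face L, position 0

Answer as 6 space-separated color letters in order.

Answer: B W G R Y O

Derivation:
After move 1 (R): R=RRRR U=WGWG F=GYGY D=YBYB B=WBWB
After move 2 (U'): U=GGWW F=OOGY R=GYRR B=RRWB L=WBOO
After move 3 (F'): F=OYOG U=GGGR R=BYYR D=BOYB L=WWOW
After move 4 (U): U=GGRG F=BYOG R=RRYR B=WWWB L=OYOW
Query 1: D[0] = B
Query 2: B[2] = W
Query 3: U[3] = G
Query 4: U[2] = R
Query 5: L[1] = Y
Query 6: L[0] = O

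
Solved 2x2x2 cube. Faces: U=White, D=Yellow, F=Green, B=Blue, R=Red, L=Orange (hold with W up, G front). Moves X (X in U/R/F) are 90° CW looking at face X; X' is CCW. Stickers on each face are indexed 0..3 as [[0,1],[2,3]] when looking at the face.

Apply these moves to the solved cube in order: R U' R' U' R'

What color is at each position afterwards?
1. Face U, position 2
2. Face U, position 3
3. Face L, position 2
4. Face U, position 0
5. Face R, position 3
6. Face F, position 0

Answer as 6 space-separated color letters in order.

After move 1 (R): R=RRRR U=WGWG F=GYGY D=YBYB B=WBWB
After move 2 (U'): U=GGWW F=OOGY R=GYRR B=RRWB L=WBOO
After move 3 (R'): R=YRGR U=GWWR F=OGGW D=YOYY B=BRBB
After move 4 (U'): U=WRGW F=WBGW R=OGGR B=YRBB L=BROO
After move 5 (R'): R=GROG U=WBGY F=WRGW D=YBYW B=YROB
Query 1: U[2] = G
Query 2: U[3] = Y
Query 3: L[2] = O
Query 4: U[0] = W
Query 5: R[3] = G
Query 6: F[0] = W

Answer: G Y O W G W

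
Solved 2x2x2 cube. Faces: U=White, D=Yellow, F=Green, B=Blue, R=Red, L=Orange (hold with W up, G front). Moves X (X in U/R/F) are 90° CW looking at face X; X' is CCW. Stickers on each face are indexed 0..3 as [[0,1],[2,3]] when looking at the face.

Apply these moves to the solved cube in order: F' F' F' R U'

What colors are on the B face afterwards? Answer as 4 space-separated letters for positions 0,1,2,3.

Answer: W W W B

Derivation:
After move 1 (F'): F=GGGG U=WWRR R=YRYR D=OOYY L=OWOW
After move 2 (F'): F=GGGG U=WWYY R=OROR D=WWYY L=OROR
After move 3 (F'): F=GGGG U=WWOO R=WRWR D=RRYY L=OYOY
After move 4 (R): R=WWRR U=WGOG F=GRGY D=RBYB B=OBWB
After move 5 (U'): U=GGWO F=OYGY R=GRRR B=WWWB L=OBOY
Query: B face = WWWB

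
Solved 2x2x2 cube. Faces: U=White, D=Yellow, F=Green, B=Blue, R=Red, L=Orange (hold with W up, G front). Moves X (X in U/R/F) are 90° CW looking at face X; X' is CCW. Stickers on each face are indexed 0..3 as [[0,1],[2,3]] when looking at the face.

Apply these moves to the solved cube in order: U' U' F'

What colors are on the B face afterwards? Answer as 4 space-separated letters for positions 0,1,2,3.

Answer: G G B B

Derivation:
After move 1 (U'): U=WWWW F=OOGG R=GGRR B=RRBB L=BBOO
After move 2 (U'): U=WWWW F=BBGG R=OORR B=GGBB L=RROO
After move 3 (F'): F=BGBG U=WWOR R=YOYR D=ROYY L=RWOW
Query: B face = GGBB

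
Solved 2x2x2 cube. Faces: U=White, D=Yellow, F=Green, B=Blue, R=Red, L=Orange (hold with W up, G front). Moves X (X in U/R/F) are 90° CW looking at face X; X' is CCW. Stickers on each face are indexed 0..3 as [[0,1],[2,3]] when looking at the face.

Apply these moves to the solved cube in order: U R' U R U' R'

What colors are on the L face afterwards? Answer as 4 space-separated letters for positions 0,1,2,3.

Answer: B G O O

Derivation:
After move 1 (U): U=WWWW F=RRGG R=BBRR B=OOBB L=GGOO
After move 2 (R'): R=BRBR U=WBWO F=RWGW D=YRYG B=YOYB
After move 3 (U): U=WWOB F=BRGW R=YOBR B=GGYB L=RWOO
After move 4 (R): R=BYRO U=WROW F=BRGG D=YYYG B=BGWB
After move 5 (U'): U=RWWO F=RWGG R=BRRO B=BYWB L=BGOO
After move 6 (R'): R=ROBR U=RWWB F=RWGO D=YWYG B=GYYB
Query: L face = BGOO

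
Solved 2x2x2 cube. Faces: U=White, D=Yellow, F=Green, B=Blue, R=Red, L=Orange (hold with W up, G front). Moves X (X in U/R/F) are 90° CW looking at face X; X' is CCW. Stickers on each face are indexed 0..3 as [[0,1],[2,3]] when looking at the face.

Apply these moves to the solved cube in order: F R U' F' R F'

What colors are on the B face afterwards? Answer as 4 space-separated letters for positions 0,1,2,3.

After move 1 (F): F=GGGG U=WWOO R=WRWR D=RRYY L=OYOY
After move 2 (R): R=WWRR U=WGOG F=GRGY D=RBYB B=OBWB
After move 3 (U'): U=GGWO F=OYGY R=GRRR B=WWWB L=OBOY
After move 4 (F'): F=YYOG U=GGGR R=BRRR D=BYYB L=OOOW
After move 5 (R): R=RBRR U=GYGG F=YYOB D=BWYW B=RWGB
After move 6 (F'): F=YBYO U=GYRR R=WBBR D=OWYW L=OGOG
Query: B face = RWGB

Answer: R W G B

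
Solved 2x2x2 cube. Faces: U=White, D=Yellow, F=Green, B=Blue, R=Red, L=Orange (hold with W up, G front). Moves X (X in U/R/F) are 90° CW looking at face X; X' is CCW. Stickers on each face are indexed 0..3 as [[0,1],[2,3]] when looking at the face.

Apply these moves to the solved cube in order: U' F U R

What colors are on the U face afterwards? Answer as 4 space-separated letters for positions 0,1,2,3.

After move 1 (U'): U=WWWW F=OOGG R=GGRR B=RRBB L=BBOO
After move 2 (F): F=GOGO U=WWOB R=WGWR D=RGYY L=BYOY
After move 3 (U): U=OWBW F=WGGO R=RRWR B=BYBB L=GOOY
After move 4 (R): R=WRRR U=OGBO F=WGGY D=RBYB B=WYWB
Query: U face = OGBO

Answer: O G B O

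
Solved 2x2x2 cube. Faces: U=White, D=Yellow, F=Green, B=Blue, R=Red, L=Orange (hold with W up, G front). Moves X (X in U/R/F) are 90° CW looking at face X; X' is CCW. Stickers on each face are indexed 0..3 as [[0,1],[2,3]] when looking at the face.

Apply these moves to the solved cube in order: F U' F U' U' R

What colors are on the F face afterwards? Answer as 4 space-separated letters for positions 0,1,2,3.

After move 1 (F): F=GGGG U=WWOO R=WRWR D=RRYY L=OYOY
After move 2 (U'): U=WOWO F=OYGG R=GGWR B=WRBB L=BBOY
After move 3 (F): F=GOGY U=WOYB R=WGOR D=WGYY L=BROR
After move 4 (U'): U=OBWY F=BRGY R=GOOR B=WGBB L=WROR
After move 5 (U'): U=BYOW F=WRGY R=BROR B=GOBB L=WGOR
After move 6 (R): R=OBRR U=BROY F=WGGY D=WBYG B=WOYB
Query: F face = WGGY

Answer: W G G Y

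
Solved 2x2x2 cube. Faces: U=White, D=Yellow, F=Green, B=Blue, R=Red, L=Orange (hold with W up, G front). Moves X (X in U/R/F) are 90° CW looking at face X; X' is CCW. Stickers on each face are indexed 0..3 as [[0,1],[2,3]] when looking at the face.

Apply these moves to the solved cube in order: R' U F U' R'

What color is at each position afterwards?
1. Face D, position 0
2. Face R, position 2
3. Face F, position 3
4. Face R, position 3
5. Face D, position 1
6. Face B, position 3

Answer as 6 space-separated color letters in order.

After move 1 (R'): R=RRRR U=WBWB F=GWGW D=YGYG B=YBYB
After move 2 (U): U=WWBB F=RRGW R=YBRR B=OOYB L=GWOO
After move 3 (F): F=GRWR U=WWOW R=BBBR D=RYYG L=GYOG
After move 4 (U'): U=WWWO F=GYWR R=GRBR B=BBYB L=OOOG
After move 5 (R'): R=RRGB U=WYWB F=GWWO D=RYYR B=GBYB
Query 1: D[0] = R
Query 2: R[2] = G
Query 3: F[3] = O
Query 4: R[3] = B
Query 5: D[1] = Y
Query 6: B[3] = B

Answer: R G O B Y B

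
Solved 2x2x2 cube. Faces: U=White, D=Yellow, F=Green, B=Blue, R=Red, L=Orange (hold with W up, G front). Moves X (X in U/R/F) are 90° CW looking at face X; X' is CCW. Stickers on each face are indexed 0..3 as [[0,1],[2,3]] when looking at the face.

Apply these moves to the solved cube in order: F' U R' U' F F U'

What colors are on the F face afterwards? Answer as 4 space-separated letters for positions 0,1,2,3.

Answer: Y B G G

Derivation:
After move 1 (F'): F=GGGG U=WWRR R=YRYR D=OOYY L=OWOW
After move 2 (U): U=RWRW F=YRGG R=BBYR B=OWBB L=GGOW
After move 3 (R'): R=BRBY U=RBRO F=YWGW D=ORYG B=YWOB
After move 4 (U'): U=BORR F=GGGW R=YWBY B=BROB L=YWOW
After move 5 (F): F=GGWG U=BOWW R=RWRY D=BYYG L=YOOR
After move 6 (F): F=WGGG U=BORO R=WWWY D=RRYG L=YBOY
After move 7 (U'): U=OOBR F=YBGG R=WGWY B=WWOB L=BROY
Query: F face = YBGG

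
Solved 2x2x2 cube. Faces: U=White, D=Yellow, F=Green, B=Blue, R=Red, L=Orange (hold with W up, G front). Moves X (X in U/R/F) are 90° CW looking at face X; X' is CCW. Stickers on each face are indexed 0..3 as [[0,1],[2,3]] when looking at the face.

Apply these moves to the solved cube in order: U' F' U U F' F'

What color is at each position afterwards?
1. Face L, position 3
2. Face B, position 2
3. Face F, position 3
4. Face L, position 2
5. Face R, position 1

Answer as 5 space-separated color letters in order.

Answer: B B R O W

Derivation:
After move 1 (U'): U=WWWW F=OOGG R=GGRR B=RRBB L=BBOO
After move 2 (F'): F=OGOG U=WWGR R=YGYR D=BOYY L=BWOW
After move 3 (U): U=GWRW F=YGOG R=RRYR B=BWBB L=OGOW
After move 4 (U): U=RGWW F=RROG R=BWYR B=OGBB L=YGOW
After move 5 (F'): F=RGRO U=RGBY R=OWBR D=GWYY L=YWOW
After move 6 (F'): F=GORR U=RGOB R=WWGR D=WWYY L=YYOB
Query 1: L[3] = B
Query 2: B[2] = B
Query 3: F[3] = R
Query 4: L[2] = O
Query 5: R[1] = W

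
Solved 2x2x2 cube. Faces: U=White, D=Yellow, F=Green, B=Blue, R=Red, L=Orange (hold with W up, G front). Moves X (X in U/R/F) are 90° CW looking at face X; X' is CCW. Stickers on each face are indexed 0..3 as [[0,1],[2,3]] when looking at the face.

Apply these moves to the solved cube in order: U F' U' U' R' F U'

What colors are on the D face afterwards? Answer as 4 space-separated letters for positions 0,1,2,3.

After move 1 (U): U=WWWW F=RRGG R=BBRR B=OOBB L=GGOO
After move 2 (F'): F=RGRG U=WWBR R=YBYR D=GOYY L=GWOW
After move 3 (U'): U=WRWB F=GWRG R=RGYR B=YBBB L=OOOW
After move 4 (U'): U=RBWW F=OORG R=GWYR B=RGBB L=YBOW
After move 5 (R'): R=WRGY U=RBWR F=OBRW D=GOYG B=YGOB
After move 6 (F): F=ROWB U=RBWB R=WRRY D=GWYG L=YGOO
After move 7 (U'): U=BBRW F=YGWB R=RORY B=WROB L=YGOO
Query: D face = GWYG

Answer: G W Y G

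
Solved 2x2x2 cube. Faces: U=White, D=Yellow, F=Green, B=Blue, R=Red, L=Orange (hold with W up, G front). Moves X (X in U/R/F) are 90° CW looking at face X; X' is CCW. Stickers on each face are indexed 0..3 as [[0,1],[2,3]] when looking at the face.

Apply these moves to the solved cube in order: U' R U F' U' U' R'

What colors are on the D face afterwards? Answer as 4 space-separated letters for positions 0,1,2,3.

After move 1 (U'): U=WWWW F=OOGG R=GGRR B=RRBB L=BBOO
After move 2 (R): R=RGRG U=WOWG F=OYGY D=YBYR B=WRWB
After move 3 (U): U=WWGO F=RGGY R=WRRG B=BBWB L=OYOO
After move 4 (F'): F=GYRG U=WWWR R=BRYG D=YOYR L=OOOG
After move 5 (U'): U=WRWW F=OORG R=GYYG B=BRWB L=BBOG
After move 6 (U'): U=RWWW F=BBRG R=OOYG B=GYWB L=BROG
After move 7 (R'): R=OGOY U=RWWG F=BWRW D=YBYG B=RYOB
Query: D face = YBYG

Answer: Y B Y G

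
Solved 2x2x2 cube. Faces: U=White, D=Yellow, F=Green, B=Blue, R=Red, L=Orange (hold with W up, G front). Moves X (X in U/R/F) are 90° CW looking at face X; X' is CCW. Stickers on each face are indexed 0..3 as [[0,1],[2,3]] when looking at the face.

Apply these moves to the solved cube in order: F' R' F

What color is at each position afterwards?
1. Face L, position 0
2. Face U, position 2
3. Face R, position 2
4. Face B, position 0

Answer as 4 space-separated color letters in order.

After move 1 (F'): F=GGGG U=WWRR R=YRYR D=OOYY L=OWOW
After move 2 (R'): R=RRYY U=WBRB F=GWGR D=OGYG B=YBOB
After move 3 (F): F=GGRW U=WBWW R=RRBY D=YRYG L=OOOG
Query 1: L[0] = O
Query 2: U[2] = W
Query 3: R[2] = B
Query 4: B[0] = Y

Answer: O W B Y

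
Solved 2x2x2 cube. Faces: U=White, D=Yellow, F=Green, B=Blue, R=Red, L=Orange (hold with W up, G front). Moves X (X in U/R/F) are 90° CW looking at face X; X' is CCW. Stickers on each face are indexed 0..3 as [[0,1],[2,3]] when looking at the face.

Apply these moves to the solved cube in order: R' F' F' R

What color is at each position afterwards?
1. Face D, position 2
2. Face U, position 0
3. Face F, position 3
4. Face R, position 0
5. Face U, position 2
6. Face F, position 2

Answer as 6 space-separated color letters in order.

After move 1 (R'): R=RRRR U=WBWB F=GWGW D=YGYG B=YBYB
After move 2 (F'): F=WWGG U=WBRR R=GRYR D=OOYG L=OBOW
After move 3 (F'): F=WGWG U=WBGY R=OROR D=BWYG L=OROR
After move 4 (R): R=OORR U=WGGG F=WWWG D=BYYY B=YBBB
Query 1: D[2] = Y
Query 2: U[0] = W
Query 3: F[3] = G
Query 4: R[0] = O
Query 5: U[2] = G
Query 6: F[2] = W

Answer: Y W G O G W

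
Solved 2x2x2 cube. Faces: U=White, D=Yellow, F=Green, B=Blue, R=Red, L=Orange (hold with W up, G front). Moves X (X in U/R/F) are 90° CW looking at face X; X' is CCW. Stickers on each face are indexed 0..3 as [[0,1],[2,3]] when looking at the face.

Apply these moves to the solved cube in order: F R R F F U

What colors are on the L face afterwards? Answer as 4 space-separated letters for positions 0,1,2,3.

After move 1 (F): F=GGGG U=WWOO R=WRWR D=RRYY L=OYOY
After move 2 (R): R=WWRR U=WGOG F=GRGY D=RBYB B=OBWB
After move 3 (R): R=RWRW U=WROY F=GBGB D=RWYO B=GBGB
After move 4 (F): F=GGBB U=WRYY R=OWYW D=RRYO L=OROW
After move 5 (F): F=BGBG U=WRWR R=YWYW D=YOYO L=OROR
After move 6 (U): U=WWRR F=YWBG R=GBYW B=ORGB L=BGOR
Query: L face = BGOR

Answer: B G O R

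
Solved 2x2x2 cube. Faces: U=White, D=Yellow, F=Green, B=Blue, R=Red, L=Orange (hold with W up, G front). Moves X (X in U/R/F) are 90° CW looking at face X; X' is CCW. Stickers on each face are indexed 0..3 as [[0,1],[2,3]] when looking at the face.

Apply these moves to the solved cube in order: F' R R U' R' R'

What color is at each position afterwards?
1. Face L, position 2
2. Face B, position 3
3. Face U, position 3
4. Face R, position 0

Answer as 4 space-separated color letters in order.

Answer: O B R Y

Derivation:
After move 1 (F'): F=GGGG U=WWRR R=YRYR D=OOYY L=OWOW
After move 2 (R): R=YYRR U=WGRG F=GOGY D=OBYB B=RBWB
After move 3 (R): R=RYRY U=WORY F=GBGB D=OWYR B=GBGB
After move 4 (U'): U=OYWR F=OWGB R=GBRY B=RYGB L=GBOW
After move 5 (R'): R=BYGR U=OGWR F=OYGR D=OWYB B=RYWB
After move 6 (R'): R=YRBG U=OWWR F=OGGR D=OYYR B=BYWB
Query 1: L[2] = O
Query 2: B[3] = B
Query 3: U[3] = R
Query 4: R[0] = Y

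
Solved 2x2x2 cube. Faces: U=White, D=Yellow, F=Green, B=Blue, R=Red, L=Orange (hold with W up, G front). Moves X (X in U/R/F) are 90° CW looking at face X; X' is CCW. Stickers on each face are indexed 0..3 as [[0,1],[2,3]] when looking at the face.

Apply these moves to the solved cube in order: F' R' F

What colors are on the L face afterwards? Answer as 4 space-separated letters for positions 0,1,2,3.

Answer: O O O G

Derivation:
After move 1 (F'): F=GGGG U=WWRR R=YRYR D=OOYY L=OWOW
After move 2 (R'): R=RRYY U=WBRB F=GWGR D=OGYG B=YBOB
After move 3 (F): F=GGRW U=WBWW R=RRBY D=YRYG L=OOOG
Query: L face = OOOG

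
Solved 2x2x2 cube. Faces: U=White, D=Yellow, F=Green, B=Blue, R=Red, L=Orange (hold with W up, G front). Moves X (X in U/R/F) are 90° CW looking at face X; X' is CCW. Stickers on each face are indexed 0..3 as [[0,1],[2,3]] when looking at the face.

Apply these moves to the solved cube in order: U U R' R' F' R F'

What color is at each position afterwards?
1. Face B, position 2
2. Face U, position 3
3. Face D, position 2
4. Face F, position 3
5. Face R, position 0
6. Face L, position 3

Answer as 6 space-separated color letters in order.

After move 1 (U): U=WWWW F=RRGG R=BBRR B=OOBB L=GGOO
After move 2 (U): U=WWWW F=BBGG R=OORR B=GGBB L=RROO
After move 3 (R'): R=OROR U=WBWG F=BWGW D=YBYG B=YGYB
After move 4 (R'): R=RROO U=WYWY F=BBGG D=YWYW B=GGBB
After move 5 (F'): F=BGBG U=WYRO R=WRYO D=ROYW L=RYOW
After move 6 (R): R=YWOR U=WGRG F=BOBW D=RBYG B=OGYB
After move 7 (F'): F=OWBB U=WGYO R=BWRR D=YWYG L=RGOR
Query 1: B[2] = Y
Query 2: U[3] = O
Query 3: D[2] = Y
Query 4: F[3] = B
Query 5: R[0] = B
Query 6: L[3] = R

Answer: Y O Y B B R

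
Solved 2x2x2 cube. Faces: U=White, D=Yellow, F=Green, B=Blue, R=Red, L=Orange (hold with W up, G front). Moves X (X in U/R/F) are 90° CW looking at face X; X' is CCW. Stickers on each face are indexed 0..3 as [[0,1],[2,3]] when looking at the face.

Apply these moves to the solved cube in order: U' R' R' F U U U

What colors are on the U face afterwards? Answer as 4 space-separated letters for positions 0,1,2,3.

Answer: Y B W O

Derivation:
After move 1 (U'): U=WWWW F=OOGG R=GGRR B=RRBB L=BBOO
After move 2 (R'): R=GRGR U=WBWR F=OWGW D=YOYG B=YRYB
After move 3 (R'): R=RRGG U=WYWY F=OBGR D=YWYW B=GROB
After move 4 (F): F=GORB U=WYOB R=WRYG D=GRYW L=BYOW
After move 5 (U): U=OWBY F=WRRB R=GRYG B=BYOB L=GOOW
After move 6 (U): U=BOYW F=GRRB R=BYYG B=GOOB L=WROW
After move 7 (U): U=YBWO F=BYRB R=GOYG B=WROB L=GROW
Query: U face = YBWO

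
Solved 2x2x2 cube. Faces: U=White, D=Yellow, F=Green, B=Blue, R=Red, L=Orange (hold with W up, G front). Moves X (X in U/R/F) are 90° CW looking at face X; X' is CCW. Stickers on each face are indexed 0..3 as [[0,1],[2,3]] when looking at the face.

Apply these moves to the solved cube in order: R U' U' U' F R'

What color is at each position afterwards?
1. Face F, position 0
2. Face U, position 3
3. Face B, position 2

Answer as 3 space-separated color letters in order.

Answer: G O W

Derivation:
After move 1 (R): R=RRRR U=WGWG F=GYGY D=YBYB B=WBWB
After move 2 (U'): U=GGWW F=OOGY R=GYRR B=RRWB L=WBOO
After move 3 (U'): U=GWGW F=WBGY R=OORR B=GYWB L=RROO
After move 4 (U'): U=WWGG F=RRGY R=WBRR B=OOWB L=GYOO
After move 5 (F): F=GRYR U=WWOY R=GBGR D=RWYB L=GYOB
After move 6 (R'): R=BRGG U=WWOO F=GWYY D=RRYR B=BOWB
Query 1: F[0] = G
Query 2: U[3] = O
Query 3: B[2] = W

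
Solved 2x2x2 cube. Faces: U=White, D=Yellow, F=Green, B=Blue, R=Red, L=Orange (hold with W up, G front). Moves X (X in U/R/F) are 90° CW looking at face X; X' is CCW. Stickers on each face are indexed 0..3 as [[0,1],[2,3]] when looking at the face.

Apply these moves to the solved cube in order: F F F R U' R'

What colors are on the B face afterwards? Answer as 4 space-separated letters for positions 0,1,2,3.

Answer: B Y B B

Derivation:
After move 1 (F): F=GGGG U=WWOO R=WRWR D=RRYY L=OYOY
After move 2 (F): F=GGGG U=WWYY R=OROR D=WWYY L=OROR
After move 3 (F): F=GGGG U=WWRR R=YRYR D=OOYY L=OWOW
After move 4 (R): R=YYRR U=WGRG F=GOGY D=OBYB B=RBWB
After move 5 (U'): U=GGWR F=OWGY R=GORR B=YYWB L=RBOW
After move 6 (R'): R=ORGR U=GWWY F=OGGR D=OWYY B=BYBB
Query: B face = BYBB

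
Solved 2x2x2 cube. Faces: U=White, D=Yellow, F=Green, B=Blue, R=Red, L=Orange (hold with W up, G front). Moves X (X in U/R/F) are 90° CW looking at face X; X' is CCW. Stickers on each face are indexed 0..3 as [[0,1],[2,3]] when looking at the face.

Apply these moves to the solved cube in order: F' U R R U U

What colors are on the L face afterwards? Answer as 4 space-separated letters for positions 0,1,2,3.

Answer: R Y O W

Derivation:
After move 1 (F'): F=GGGG U=WWRR R=YRYR D=OOYY L=OWOW
After move 2 (U): U=RWRW F=YRGG R=BBYR B=OWBB L=GGOW
After move 3 (R): R=YBRB U=RRRG F=YOGY D=OBYO B=WWWB
After move 4 (R): R=RYBB U=RORY F=YBGO D=OWYW B=GWRB
After move 5 (U): U=RRYO F=RYGO R=GWBB B=GGRB L=YBOW
After move 6 (U): U=YROR F=GWGO R=GGBB B=YBRB L=RYOW
Query: L face = RYOW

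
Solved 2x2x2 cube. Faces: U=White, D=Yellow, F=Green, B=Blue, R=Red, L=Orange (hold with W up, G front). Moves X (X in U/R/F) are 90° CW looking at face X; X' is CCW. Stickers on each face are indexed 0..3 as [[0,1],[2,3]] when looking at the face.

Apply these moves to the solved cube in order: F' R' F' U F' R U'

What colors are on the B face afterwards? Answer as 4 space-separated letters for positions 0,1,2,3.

After move 1 (F'): F=GGGG U=WWRR R=YRYR D=OOYY L=OWOW
After move 2 (R'): R=RRYY U=WBRB F=GWGR D=OGYG B=YBOB
After move 3 (F'): F=WRGG U=WBRY R=GROY D=WWYG L=OBOR
After move 4 (U): U=RWYB F=GRGG R=YBOY B=OBOB L=WROR
After move 5 (F'): F=RGGG U=RWYO R=WBWY D=RRYG L=WBOY
After move 6 (R): R=WWYB U=RGYG F=RRGG D=ROYO B=OBWB
After move 7 (U'): U=GGRY F=WBGG R=RRYB B=WWWB L=OBOY
Query: B face = WWWB

Answer: W W W B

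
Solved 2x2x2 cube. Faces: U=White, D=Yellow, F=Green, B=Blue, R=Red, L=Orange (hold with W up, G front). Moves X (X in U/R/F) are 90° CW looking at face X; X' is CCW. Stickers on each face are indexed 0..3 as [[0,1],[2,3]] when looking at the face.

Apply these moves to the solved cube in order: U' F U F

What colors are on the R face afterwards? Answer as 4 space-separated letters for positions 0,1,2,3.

Answer: B R W R

Derivation:
After move 1 (U'): U=WWWW F=OOGG R=GGRR B=RRBB L=BBOO
After move 2 (F): F=GOGO U=WWOB R=WGWR D=RGYY L=BYOY
After move 3 (U): U=OWBW F=WGGO R=RRWR B=BYBB L=GOOY
After move 4 (F): F=GWOG U=OWYO R=BRWR D=WRYY L=GROG
Query: R face = BRWR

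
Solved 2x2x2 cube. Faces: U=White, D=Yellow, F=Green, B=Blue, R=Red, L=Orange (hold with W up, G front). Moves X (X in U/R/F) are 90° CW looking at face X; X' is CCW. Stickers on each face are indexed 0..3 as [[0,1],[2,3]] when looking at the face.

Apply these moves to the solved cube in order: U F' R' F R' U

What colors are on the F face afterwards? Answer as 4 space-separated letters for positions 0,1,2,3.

Answer: R Y R W

Derivation:
After move 1 (U): U=WWWW F=RRGG R=BBRR B=OOBB L=GGOO
After move 2 (F'): F=RGRG U=WWBR R=YBYR D=GOYY L=GWOW
After move 3 (R'): R=BRYY U=WBBO F=RWRR D=GGYG B=YOOB
After move 4 (F): F=RRRW U=WBWW R=BROY D=YBYG L=GGOG
After move 5 (R'): R=RYBO U=WOWY F=RBRW D=YRYW B=GOBB
After move 6 (U): U=WWYO F=RYRW R=GOBO B=GGBB L=RBOG
Query: F face = RYRW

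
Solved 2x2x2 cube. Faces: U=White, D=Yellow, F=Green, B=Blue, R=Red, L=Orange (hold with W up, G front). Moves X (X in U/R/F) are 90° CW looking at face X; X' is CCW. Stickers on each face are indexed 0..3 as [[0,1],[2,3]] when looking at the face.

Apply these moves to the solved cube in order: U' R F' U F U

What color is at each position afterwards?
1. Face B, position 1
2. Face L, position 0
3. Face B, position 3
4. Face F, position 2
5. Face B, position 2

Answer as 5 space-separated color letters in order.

Answer: B O B G W

Derivation:
After move 1 (U'): U=WWWW F=OOGG R=GGRR B=RRBB L=BBOO
After move 2 (R): R=RGRG U=WOWG F=OYGY D=YBYR B=WRWB
After move 3 (F'): F=YYOG U=WORR R=BGYG D=BOYR L=BGOW
After move 4 (U): U=RWRO F=BGOG R=WRYG B=BGWB L=YYOW
After move 5 (F): F=OBGG U=RWWY R=RROG D=YWYR L=YBOO
After move 6 (U): U=WRYW F=RRGG R=BGOG B=YBWB L=OBOO
Query 1: B[1] = B
Query 2: L[0] = O
Query 3: B[3] = B
Query 4: F[2] = G
Query 5: B[2] = W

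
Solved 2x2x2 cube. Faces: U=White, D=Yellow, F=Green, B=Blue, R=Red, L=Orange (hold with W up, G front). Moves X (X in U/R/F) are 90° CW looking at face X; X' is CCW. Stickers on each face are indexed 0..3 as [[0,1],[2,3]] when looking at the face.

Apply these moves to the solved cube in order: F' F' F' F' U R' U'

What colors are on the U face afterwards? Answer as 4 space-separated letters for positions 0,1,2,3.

Answer: B O W W

Derivation:
After move 1 (F'): F=GGGG U=WWRR R=YRYR D=OOYY L=OWOW
After move 2 (F'): F=GGGG U=WWYY R=OROR D=WWYY L=OROR
After move 3 (F'): F=GGGG U=WWOO R=WRWR D=RRYY L=OYOY
After move 4 (F'): F=GGGG U=WWWW R=RRRR D=YYYY L=OOOO
After move 5 (U): U=WWWW F=RRGG R=BBRR B=OOBB L=GGOO
After move 6 (R'): R=BRBR U=WBWO F=RWGW D=YRYG B=YOYB
After move 7 (U'): U=BOWW F=GGGW R=RWBR B=BRYB L=YOOO
Query: U face = BOWW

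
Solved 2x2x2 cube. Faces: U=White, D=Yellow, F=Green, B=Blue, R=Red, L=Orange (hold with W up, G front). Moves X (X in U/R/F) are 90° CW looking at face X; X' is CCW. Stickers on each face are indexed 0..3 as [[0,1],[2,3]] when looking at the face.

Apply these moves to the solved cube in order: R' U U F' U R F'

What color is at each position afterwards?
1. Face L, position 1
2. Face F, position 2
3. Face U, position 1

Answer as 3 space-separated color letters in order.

After move 1 (R'): R=RRRR U=WBWB F=GWGW D=YGYG B=YBYB
After move 2 (U): U=WWBB F=RRGW R=YBRR B=OOYB L=GWOO
After move 3 (U): U=BWBW F=YBGW R=OORR B=GWYB L=RROO
After move 4 (F'): F=BWYG U=BWOR R=GOYR D=ROYG L=RWOB
After move 5 (U): U=OBRW F=GOYG R=GWYR B=RWYB L=BWOB
After move 6 (R): R=YGRW U=OORG F=GOYG D=RYYR B=WWBB
After move 7 (F'): F=OGGY U=OOYR R=YGRW D=WBYR L=BGOR
Query 1: L[1] = G
Query 2: F[2] = G
Query 3: U[1] = O

Answer: G G O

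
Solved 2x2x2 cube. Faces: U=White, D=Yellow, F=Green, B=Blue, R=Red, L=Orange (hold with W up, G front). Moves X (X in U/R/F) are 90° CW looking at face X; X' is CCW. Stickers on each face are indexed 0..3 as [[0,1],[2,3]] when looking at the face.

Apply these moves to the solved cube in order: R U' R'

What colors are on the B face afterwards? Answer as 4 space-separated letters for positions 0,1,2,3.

Answer: B R B B

Derivation:
After move 1 (R): R=RRRR U=WGWG F=GYGY D=YBYB B=WBWB
After move 2 (U'): U=GGWW F=OOGY R=GYRR B=RRWB L=WBOO
After move 3 (R'): R=YRGR U=GWWR F=OGGW D=YOYY B=BRBB
Query: B face = BRBB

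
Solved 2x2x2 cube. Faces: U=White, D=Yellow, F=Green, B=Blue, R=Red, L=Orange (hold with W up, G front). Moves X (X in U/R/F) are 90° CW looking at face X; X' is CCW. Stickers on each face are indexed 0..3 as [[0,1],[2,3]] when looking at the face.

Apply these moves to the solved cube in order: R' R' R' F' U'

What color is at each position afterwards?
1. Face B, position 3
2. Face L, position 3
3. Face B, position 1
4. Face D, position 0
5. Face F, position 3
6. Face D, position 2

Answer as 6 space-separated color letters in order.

After move 1 (R'): R=RRRR U=WBWB F=GWGW D=YGYG B=YBYB
After move 2 (R'): R=RRRR U=WYWY F=GBGB D=YWYW B=GBGB
After move 3 (R'): R=RRRR U=WGWG F=GYGY D=YBYB B=WBWB
After move 4 (F'): F=YYGG U=WGRR R=BRYR D=OOYB L=OGOW
After move 5 (U'): U=GRWR F=OGGG R=YYYR B=BRWB L=WBOW
Query 1: B[3] = B
Query 2: L[3] = W
Query 3: B[1] = R
Query 4: D[0] = O
Query 5: F[3] = G
Query 6: D[2] = Y

Answer: B W R O G Y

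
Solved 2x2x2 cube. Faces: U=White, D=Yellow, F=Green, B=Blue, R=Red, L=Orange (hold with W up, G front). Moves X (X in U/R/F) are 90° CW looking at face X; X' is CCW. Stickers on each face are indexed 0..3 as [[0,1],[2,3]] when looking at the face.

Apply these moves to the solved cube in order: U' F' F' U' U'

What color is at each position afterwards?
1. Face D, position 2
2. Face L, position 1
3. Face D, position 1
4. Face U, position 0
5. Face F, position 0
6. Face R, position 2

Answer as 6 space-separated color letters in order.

After move 1 (U'): U=WWWW F=OOGG R=GGRR B=RRBB L=BBOO
After move 2 (F'): F=OGOG U=WWGR R=YGYR D=BOYY L=BWOW
After move 3 (F'): F=GGOO U=WWYY R=OGBR D=WWYY L=BROG
After move 4 (U'): U=WYWY F=BROO R=GGBR B=OGBB L=RROG
After move 5 (U'): U=YYWW F=RROO R=BRBR B=GGBB L=OGOG
Query 1: D[2] = Y
Query 2: L[1] = G
Query 3: D[1] = W
Query 4: U[0] = Y
Query 5: F[0] = R
Query 6: R[2] = B

Answer: Y G W Y R B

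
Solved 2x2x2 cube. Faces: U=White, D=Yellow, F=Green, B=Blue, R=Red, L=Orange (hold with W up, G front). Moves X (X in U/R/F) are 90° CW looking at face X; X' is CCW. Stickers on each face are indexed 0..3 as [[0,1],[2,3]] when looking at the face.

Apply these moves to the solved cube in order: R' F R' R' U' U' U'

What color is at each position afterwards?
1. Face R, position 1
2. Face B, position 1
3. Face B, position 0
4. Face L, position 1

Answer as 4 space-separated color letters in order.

After move 1 (R'): R=RRRR U=WBWB F=GWGW D=YGYG B=YBYB
After move 2 (F): F=GGWW U=WBOO R=WRBR D=RRYG L=OYOG
After move 3 (R'): R=RRWB U=WYOY F=GBWO D=RGYW B=GBRB
After move 4 (R'): R=RBRW U=WROG F=GYWY D=RBYO B=WBGB
After move 5 (U'): U=RGWO F=OYWY R=GYRW B=RBGB L=WBOG
After move 6 (U'): U=GORW F=WBWY R=OYRW B=GYGB L=RBOG
After move 7 (U'): U=OWGR F=RBWY R=WBRW B=OYGB L=GYOG
Query 1: R[1] = B
Query 2: B[1] = Y
Query 3: B[0] = O
Query 4: L[1] = Y

Answer: B Y O Y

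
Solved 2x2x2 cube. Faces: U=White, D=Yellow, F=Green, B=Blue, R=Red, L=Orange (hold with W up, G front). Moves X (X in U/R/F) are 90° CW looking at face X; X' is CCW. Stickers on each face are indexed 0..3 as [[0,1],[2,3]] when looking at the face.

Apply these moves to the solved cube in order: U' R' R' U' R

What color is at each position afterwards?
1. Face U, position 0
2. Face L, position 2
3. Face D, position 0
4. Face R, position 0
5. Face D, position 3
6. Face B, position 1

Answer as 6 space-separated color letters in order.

Answer: Y O Y G R R

Derivation:
After move 1 (U'): U=WWWW F=OOGG R=GGRR B=RRBB L=BBOO
After move 2 (R'): R=GRGR U=WBWR F=OWGW D=YOYG B=YRYB
After move 3 (R'): R=RRGG U=WYWY F=OBGR D=YWYW B=GROB
After move 4 (U'): U=YYWW F=BBGR R=OBGG B=RROB L=GROO
After move 5 (R): R=GOGB U=YBWR F=BWGW D=YOYR B=WRYB
Query 1: U[0] = Y
Query 2: L[2] = O
Query 3: D[0] = Y
Query 4: R[0] = G
Query 5: D[3] = R
Query 6: B[1] = R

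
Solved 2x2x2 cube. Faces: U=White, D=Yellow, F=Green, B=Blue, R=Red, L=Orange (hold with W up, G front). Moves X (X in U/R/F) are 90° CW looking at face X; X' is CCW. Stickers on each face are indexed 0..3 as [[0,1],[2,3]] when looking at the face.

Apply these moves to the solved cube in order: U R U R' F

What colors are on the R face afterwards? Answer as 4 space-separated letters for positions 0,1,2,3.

After move 1 (U): U=WWWW F=RRGG R=BBRR B=OOBB L=GGOO
After move 2 (R): R=RBRB U=WRWG F=RYGY D=YBYO B=WOWB
After move 3 (U): U=WWGR F=RBGY R=WORB B=GGWB L=RYOO
After move 4 (R'): R=OBWR U=WWGG F=RWGR D=YBYY B=OGBB
After move 5 (F): F=GRRW U=WWOY R=GBGR D=WOYY L=RYOB
Query: R face = GBGR

Answer: G B G R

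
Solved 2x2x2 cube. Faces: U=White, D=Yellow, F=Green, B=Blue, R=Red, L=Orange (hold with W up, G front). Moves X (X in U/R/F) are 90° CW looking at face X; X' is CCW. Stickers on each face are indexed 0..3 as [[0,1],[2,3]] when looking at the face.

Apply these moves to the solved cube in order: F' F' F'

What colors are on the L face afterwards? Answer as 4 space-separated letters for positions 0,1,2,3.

Answer: O Y O Y

Derivation:
After move 1 (F'): F=GGGG U=WWRR R=YRYR D=OOYY L=OWOW
After move 2 (F'): F=GGGG U=WWYY R=OROR D=WWYY L=OROR
After move 3 (F'): F=GGGG U=WWOO R=WRWR D=RRYY L=OYOY
Query: L face = OYOY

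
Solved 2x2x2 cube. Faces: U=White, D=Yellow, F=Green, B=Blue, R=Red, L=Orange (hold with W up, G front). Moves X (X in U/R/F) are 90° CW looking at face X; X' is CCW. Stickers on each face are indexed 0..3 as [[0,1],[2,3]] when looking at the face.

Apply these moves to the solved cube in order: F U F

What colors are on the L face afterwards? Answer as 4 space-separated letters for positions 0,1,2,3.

Answer: G R O R

Derivation:
After move 1 (F): F=GGGG U=WWOO R=WRWR D=RRYY L=OYOY
After move 2 (U): U=OWOW F=WRGG R=BBWR B=OYBB L=GGOY
After move 3 (F): F=GWGR U=OWYG R=OBWR D=WBYY L=GROR
Query: L face = GROR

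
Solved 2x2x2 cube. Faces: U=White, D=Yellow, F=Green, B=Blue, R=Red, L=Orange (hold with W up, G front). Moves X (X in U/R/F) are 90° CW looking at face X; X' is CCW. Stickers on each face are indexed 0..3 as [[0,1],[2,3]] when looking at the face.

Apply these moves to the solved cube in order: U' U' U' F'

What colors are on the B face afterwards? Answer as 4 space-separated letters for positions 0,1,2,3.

Answer: O O B B

Derivation:
After move 1 (U'): U=WWWW F=OOGG R=GGRR B=RRBB L=BBOO
After move 2 (U'): U=WWWW F=BBGG R=OORR B=GGBB L=RROO
After move 3 (U'): U=WWWW F=RRGG R=BBRR B=OOBB L=GGOO
After move 4 (F'): F=RGRG U=WWBR R=YBYR D=GOYY L=GWOW
Query: B face = OOBB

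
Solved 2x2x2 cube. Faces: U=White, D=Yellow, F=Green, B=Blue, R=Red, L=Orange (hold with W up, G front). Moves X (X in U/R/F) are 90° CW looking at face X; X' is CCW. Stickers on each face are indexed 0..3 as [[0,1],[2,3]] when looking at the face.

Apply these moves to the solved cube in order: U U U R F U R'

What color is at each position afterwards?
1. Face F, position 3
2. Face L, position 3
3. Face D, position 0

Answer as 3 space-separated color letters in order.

Answer: O B R

Derivation:
After move 1 (U): U=WWWW F=RRGG R=BBRR B=OOBB L=GGOO
After move 2 (U): U=WWWW F=BBGG R=OORR B=GGBB L=RROO
After move 3 (U): U=WWWW F=OOGG R=GGRR B=RRBB L=BBOO
After move 4 (R): R=RGRG U=WOWG F=OYGY D=YBYR B=WRWB
After move 5 (F): F=GOYY U=WOOB R=WGGG D=RRYR L=BYOB
After move 6 (U): U=OWBO F=WGYY R=WRGG B=BYWB L=GOOB
After move 7 (R'): R=RGWG U=OWBB F=WWYO D=RGYY B=RYRB
Query 1: F[3] = O
Query 2: L[3] = B
Query 3: D[0] = R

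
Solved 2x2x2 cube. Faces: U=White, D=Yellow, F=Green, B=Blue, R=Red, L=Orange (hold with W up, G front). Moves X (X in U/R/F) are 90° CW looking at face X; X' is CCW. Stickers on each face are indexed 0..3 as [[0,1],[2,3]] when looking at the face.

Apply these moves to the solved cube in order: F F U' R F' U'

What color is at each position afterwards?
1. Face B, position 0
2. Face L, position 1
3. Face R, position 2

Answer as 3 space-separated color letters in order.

After move 1 (F): F=GGGG U=WWOO R=WRWR D=RRYY L=OYOY
After move 2 (F): F=GGGG U=WWYY R=OROR D=WWYY L=OROR
After move 3 (U'): U=WYWY F=ORGG R=GGOR B=ORBB L=BBOR
After move 4 (R): R=OGRG U=WRWG F=OWGY D=WBYO B=YRYB
After move 5 (F'): F=WYOG U=WROR R=BGWG D=BRYO L=BGOW
After move 6 (U'): U=RRWO F=BGOG R=WYWG B=BGYB L=YROW
Query 1: B[0] = B
Query 2: L[1] = R
Query 3: R[2] = W

Answer: B R W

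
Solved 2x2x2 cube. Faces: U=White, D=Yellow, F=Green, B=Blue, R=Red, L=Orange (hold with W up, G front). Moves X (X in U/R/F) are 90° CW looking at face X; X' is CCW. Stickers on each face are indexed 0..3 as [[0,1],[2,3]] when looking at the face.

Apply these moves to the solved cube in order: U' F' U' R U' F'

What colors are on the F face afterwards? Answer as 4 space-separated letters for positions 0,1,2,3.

Answer: R Y R O

Derivation:
After move 1 (U'): U=WWWW F=OOGG R=GGRR B=RRBB L=BBOO
After move 2 (F'): F=OGOG U=WWGR R=YGYR D=BOYY L=BWOW
After move 3 (U'): U=WRWG F=BWOG R=OGYR B=YGBB L=RROW
After move 4 (R): R=YORG U=WWWG F=BOOY D=BBYY B=GGRB
After move 5 (U'): U=WGWW F=RROY R=BORG B=YORB L=GGOW
After move 6 (F'): F=RYRO U=WGBR R=BOBG D=GWYY L=GWOW
Query: F face = RYRO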